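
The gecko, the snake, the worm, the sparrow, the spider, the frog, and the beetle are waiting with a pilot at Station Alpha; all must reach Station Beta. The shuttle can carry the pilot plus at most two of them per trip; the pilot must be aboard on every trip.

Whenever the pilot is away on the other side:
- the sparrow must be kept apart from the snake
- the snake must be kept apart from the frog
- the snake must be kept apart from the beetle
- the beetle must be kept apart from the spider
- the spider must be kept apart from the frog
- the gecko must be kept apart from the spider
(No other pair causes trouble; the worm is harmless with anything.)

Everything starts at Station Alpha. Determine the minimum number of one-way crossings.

Counting alone: the pilot can take at most 2 across per trip to Station Beta, so moving all 7 needs at least 4 loaded trips out, with a return between consecutive ones — at least 7 crossings.
The safety rule pushes this higher. Following every safe sequence of crossings, the most of the 7 that can be at Station Beta as the shuttle arrives there on crossing 7 is 6 — never all 7.
So no plan with fewer than 9 crossings exists, and this one achieves 9:
1. Pilot goes to Station Beta with the snake and the spider.
2. Pilot goes back to Station Alpha alone.
3. Pilot goes to Station Beta with the gecko.
4. Pilot goes back to Station Alpha with the spider.
5. Pilot goes to Station Beta with the beetle and the frog.
6. Pilot goes back to Station Alpha with the snake.
7. Pilot goes to Station Beta with the sparrow and the worm.
8. Pilot goes back to Station Alpha alone.
9. Pilot goes to Station Beta with the snake and the spider.

9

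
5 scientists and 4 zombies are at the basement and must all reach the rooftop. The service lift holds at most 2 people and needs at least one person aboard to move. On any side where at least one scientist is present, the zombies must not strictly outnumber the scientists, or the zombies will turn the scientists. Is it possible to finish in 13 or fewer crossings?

No

Counting alone: each trip to the rooftop takes at most 2 across and each return brings at least 1 back, so after t trips out (and t−1 returns) at most 2t − (t−1) of the 9 are across; that first reaches 9 at t = 8, so at least 15 crossings are needed.
Since 13 < 15, 13 crossings cannot be enough. (The shortest complete plan in fact takes 15:)
1. 2 zombies → the rooftop.  (the basement: 5S 2Z; the rooftop: 0S 2Z)
2. 1 zombie ← the basement.  (the basement: 5S 3Z; the rooftop: 0S 1Z)
3. 2 zombies → the rooftop.  (the basement: 5S 1Z; the rooftop: 0S 3Z)
4. 1 zombie ← the basement.  (the basement: 5S 2Z; the rooftop: 0S 2Z)
5. 2 scientists → the rooftop.  (the basement: 3S 2Z; the rooftop: 2S 2Z)
6. 1 zombie ← the basement.  (the basement: 3S 3Z; the rooftop: 2S 1Z)
7. 1 scientist and 1 zombie → the rooftop.  (the basement: 2S 2Z; the rooftop: 3S 2Z)
8. 1 scientist ← the basement.  (the basement: 3S 2Z; the rooftop: 2S 2Z)
9. 1 scientist and 1 zombie → the rooftop.  (the basement: 2S 1Z; the rooftop: 3S 3Z)
10. 1 zombie ← the basement.  (the basement: 2S 2Z; the rooftop: 3S 2Z)
11. 1 scientist and 1 zombie → the rooftop.  (the basement: 1S 1Z; the rooftop: 4S 3Z)
12. 1 scientist ← the basement.  (the basement: 2S 1Z; the rooftop: 3S 3Z)
13. 1 scientist and 1 zombie → the rooftop.  (the basement: 1S 0Z; the rooftop: 4S 4Z)
14. 1 zombie ← the basement.  (the basement: 1S 1Z; the rooftop: 4S 3Z)
15. 1 scientist and 1 zombie → the rooftop.  (the basement: 0S 0Z; the rooftop: 5S 4Z)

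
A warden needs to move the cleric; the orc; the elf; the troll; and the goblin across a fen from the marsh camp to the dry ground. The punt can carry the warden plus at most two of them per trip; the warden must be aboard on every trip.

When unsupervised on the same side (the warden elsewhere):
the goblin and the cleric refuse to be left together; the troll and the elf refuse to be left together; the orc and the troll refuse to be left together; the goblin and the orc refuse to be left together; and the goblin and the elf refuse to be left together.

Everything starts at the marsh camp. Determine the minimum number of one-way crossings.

7

Counting alone: the warden can take at most 2 across per trip to the dry ground, so moving all 5 needs at least 3 loaded trips out, with a return between consecutive ones — at least 5 crossings.
The safety rule pushes this higher. Following every safe sequence of crossings, the most of the 5 that can be at the dry ground as the punt arrives there on crossing 5 is 4 — never all 5.
So no plan with fewer than 7 crossings exists, and this one achieves 7:
1. Warden goes to the dry ground with the goblin and the troll.  [the marsh camp: the cleric, the elf, the orc | the dry ground: the goblin, the troll]
2. Warden goes back to the marsh camp alone.  [the marsh camp: the cleric, the elf, the orc | the dry ground: the goblin, the troll]
3. Warden goes to the dry ground with the cleric.  [the marsh camp: the elf, the orc | the dry ground: the cleric, the goblin, the troll]
4. Warden goes back to the marsh camp with the goblin.  [the marsh camp: the elf, the goblin, the orc | the dry ground: the cleric, the troll]
5. Warden goes to the dry ground with the elf and the orc.  [the marsh camp: the goblin | the dry ground: the cleric, the elf, the orc, the troll]
6. Warden goes back to the marsh camp with the troll.  [the marsh camp: the goblin, the troll | the dry ground: the cleric, the elf, the orc]
7. Warden goes to the dry ground with the goblin and the troll.  [the marsh camp: — | the dry ground: the cleric, the elf, the goblin, the orc, the troll]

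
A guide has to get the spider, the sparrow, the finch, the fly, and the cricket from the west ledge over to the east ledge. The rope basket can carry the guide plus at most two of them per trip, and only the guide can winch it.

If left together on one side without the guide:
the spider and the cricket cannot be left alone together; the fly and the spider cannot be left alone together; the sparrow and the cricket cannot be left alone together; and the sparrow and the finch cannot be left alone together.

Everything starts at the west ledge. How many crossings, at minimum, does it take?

Counting alone: the guide can take at most 2 across per trip to the east ledge, so moving all 5 needs at least 3 loaded trips out, with a return between consecutive ones — at least 5 crossings.
The safety rule pushes this higher. Following every safe sequence of crossings, the most of the 5 that can be at the east ledge as the rope basket arrives there on crossing 5 is 4 — never all 5.
So no plan with fewer than 7 crossings exists, and this one achieves 7:
1. Guide goes to the east ledge with the sparrow and the spider.  [the west ledge: the cricket, the finch, the fly | the east ledge: the sparrow, the spider]
2. Guide goes back to the west ledge alone.  [the west ledge: the cricket, the finch, the fly | the east ledge: the sparrow, the spider]
3. Guide goes to the east ledge with the finch.  [the west ledge: the cricket, the fly | the east ledge: the finch, the sparrow, the spider]
4. Guide goes back to the west ledge with the sparrow.  [the west ledge: the cricket, the fly, the sparrow | the east ledge: the finch, the spider]
5. Guide goes to the east ledge with the cricket and the fly.  [the west ledge: the sparrow | the east ledge: the cricket, the finch, the fly, the spider]
6. Guide goes back to the west ledge with the spider.  [the west ledge: the sparrow, the spider | the east ledge: the cricket, the finch, the fly]
7. Guide goes to the east ledge with the sparrow and the spider.  [the west ledge: — | the east ledge: the cricket, the finch, the fly, the sparrow, the spider]

7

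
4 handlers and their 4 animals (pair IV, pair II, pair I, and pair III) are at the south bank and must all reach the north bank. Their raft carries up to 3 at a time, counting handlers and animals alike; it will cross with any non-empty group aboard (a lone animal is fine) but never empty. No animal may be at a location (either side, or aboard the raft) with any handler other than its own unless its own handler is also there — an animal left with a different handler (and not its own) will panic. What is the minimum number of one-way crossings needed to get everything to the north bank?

Counting alone: each trip to the north bank takes at most 3 across and each return brings at least 1 back, so after t trips out (and t−1 returns) at most 3t − (t−1) of the 8 are across; that first reaches 8 at t = 4, so at least 7 crossings are needed.
The safety rule pushes this higher. Following every safe sequence of crossings, the most of the 8 that can be at the north bank as the raft arrives there on crossing 7 is 7 — never all 8.
So no plan with fewer than 9 crossings exists, and this one achieves 9:
1. animal IV and handler IV cross → the north bank.
2. handler IV crosses ← the south bank.
3. animal II, handler II, and handler IV cross → the north bank.
4. animal IV and handler IV cross ← the south bank.
5. handler I, handler III, and handler IV cross → the north bank.
6. animal II crosses ← the south bank.
7. animal II and animal IV cross → the north bank.
8. animal IV crosses ← the south bank.
9. animal I, animal III, and animal IV cross → the north bank.

9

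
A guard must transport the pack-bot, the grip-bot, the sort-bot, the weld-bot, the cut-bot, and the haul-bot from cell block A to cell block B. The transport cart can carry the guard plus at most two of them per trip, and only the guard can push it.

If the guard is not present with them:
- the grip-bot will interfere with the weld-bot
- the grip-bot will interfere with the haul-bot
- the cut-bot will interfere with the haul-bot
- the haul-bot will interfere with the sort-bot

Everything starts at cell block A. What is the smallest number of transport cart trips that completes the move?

Counting alone: the guard can take at most 2 across per trip to cell block B, so moving all 6 needs at least 3 loaded trips out, with a return between consecutive ones — at least 5 crossings.
The safety rule pushes this higher. Following every safe sequence of crossings, the most of the 6 that can be at cell block B as the transport cart arrives there on crossing 5 is 5 — never all 6.
So no plan with fewer than 7 crossings exists, and this one achieves 7:
1. Guard goes to cell block B with the grip-bot and the haul-bot.  [cell block A: the cut-bot, the pack-bot, the sort-bot, the weld-bot | cell block B: the grip-bot, the haul-bot]
2. Guard goes back to cell block A with the grip-bot.  [cell block A: the cut-bot, the grip-bot, the pack-bot, the sort-bot, the weld-bot | cell block B: the haul-bot]
3. Guard goes to cell block B with the grip-bot and the pack-bot.  [cell block A: the cut-bot, the sort-bot, the weld-bot | cell block B: the grip-bot, the haul-bot, the pack-bot]
4. Guard goes back to cell block A with the haul-bot.  [cell block A: the cut-bot, the haul-bot, the sort-bot, the weld-bot | cell block B: the grip-bot, the pack-bot]
5. Guard goes to cell block B with the cut-bot and the sort-bot.  [cell block A: the haul-bot, the weld-bot | cell block B: the cut-bot, the grip-bot, the pack-bot, the sort-bot]
6. Guard goes back to cell block A alone.  [cell block A: the haul-bot, the weld-bot | cell block B: the cut-bot, the grip-bot, the pack-bot, the sort-bot]
7. Guard goes to cell block B with the haul-bot and the weld-bot.  [cell block A: — | cell block B: the cut-bot, the grip-bot, the haul-bot, the pack-bot, the sort-bot, the weld-bot]

7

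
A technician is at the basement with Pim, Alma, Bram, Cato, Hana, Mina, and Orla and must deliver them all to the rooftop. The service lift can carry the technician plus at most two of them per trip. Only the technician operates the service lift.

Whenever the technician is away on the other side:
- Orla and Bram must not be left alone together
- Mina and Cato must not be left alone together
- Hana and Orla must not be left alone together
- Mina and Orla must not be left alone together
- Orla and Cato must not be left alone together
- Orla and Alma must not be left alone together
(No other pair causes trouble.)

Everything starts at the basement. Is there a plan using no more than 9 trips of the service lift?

Counting alone: the technician can take at most 2 across per trip to the rooftop, so moving all 7 needs at least 4 loaded trips out, with a return between consecutive ones — at least 7 crossings.
The safety rule pushes this higher. Following every safe sequence of crossings, the most of the 7 that can be at the rooftop as the service lift arrives there on crossings 7, 9 is 5, 6 respectively — never all 7.
So the move cannot be finished within 9 crossings. (The shortest complete plan takes 11:)
1. Technician goes to the rooftop with Cato and Orla.  [the basement: Alma, Bram, Hana, Mina, Pim | the rooftop: Cato, Orla]
2. Technician goes back to the basement with Cato.  [the basement: Alma, Bram, Cato, Hana, Mina, Pim | the rooftop: Orla]
3. Technician goes to the rooftop with Cato and Pim.  [the basement: Alma, Bram, Hana, Mina | the rooftop: Cato, Orla, Pim]
4. Technician goes back to the basement with Cato.  [the basement: Alma, Bram, Cato, Hana, Mina | the rooftop: Orla, Pim]
5. Technician goes to the rooftop with Alma and Cato.  [the basement: Bram, Hana, Mina | the rooftop: Alma, Cato, Orla, Pim]
6. Technician goes back to the basement with Orla.  [the basement: Bram, Hana, Mina, Orla | the rooftop: Alma, Cato, Pim]
7. Technician goes to the rooftop with Bram and Orla.  [the basement: Hana, Mina | the rooftop: Alma, Bram, Cato, Orla, Pim]
8. Technician goes back to the basement with Orla.  [the basement: Hana, Mina, Orla | the rooftop: Alma, Bram, Cato, Pim]
9. Technician goes to the rooftop with Hana and Mina.  [the basement: Orla | the rooftop: Alma, Bram, Cato, Hana, Mina, Pim]
10. Technician goes back to the basement with Cato.  [the basement: Cato, Orla | the rooftop: Alma, Bram, Hana, Mina, Pim]
11. Technician goes to the rooftop with Cato and Orla.  [the basement: — | the rooftop: Alma, Bram, Cato, Hana, Mina, Orla, Pim]

No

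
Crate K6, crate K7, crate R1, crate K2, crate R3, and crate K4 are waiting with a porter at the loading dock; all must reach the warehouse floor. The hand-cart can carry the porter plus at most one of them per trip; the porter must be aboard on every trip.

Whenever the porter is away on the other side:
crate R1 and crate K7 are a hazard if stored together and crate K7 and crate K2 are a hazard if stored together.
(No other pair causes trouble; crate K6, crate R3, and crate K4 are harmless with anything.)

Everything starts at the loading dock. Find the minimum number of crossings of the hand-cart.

13

Counting alone: the porter can take at most 1 across per trip to the warehouse floor, so moving all 6 needs at least 6 loaded trips out, with a return between consecutive ones — at least 11 crossings.
The safety rule pushes this higher. Following every safe sequence of crossings, the most of the 6 that can be at the warehouse floor as the hand-cart arrives there on crossing 11 is 5 — never all 6.
So no plan with fewer than 13 crossings exists, and this one achieves 13:
1. Porter goes to the warehouse floor with crate K7.  [the loading dock: crate K2, crate K4, crate K6, crate R1, crate R3 | the warehouse floor: crate K7]
2. Porter goes back to the loading dock alone.  [the loading dock: crate K2, crate K4, crate K6, crate R1, crate R3 | the warehouse floor: crate K7]
3. Porter goes to the warehouse floor with crate K6.  [the loading dock: crate K2, crate K4, crate R1, crate R3 | the warehouse floor: crate K6, crate K7]
4. Porter goes back to the loading dock alone.  [the loading dock: crate K2, crate K4, crate R1, crate R3 | the warehouse floor: crate K6, crate K7]
5. Porter goes to the warehouse floor with crate R1.  [the loading dock: crate K2, crate K4, crate R3 | the warehouse floor: crate K6, crate K7, crate R1]
6. Porter goes back to the loading dock with crate K7.  [the loading dock: crate K2, crate K4, crate K7, crate R3 | the warehouse floor: crate K6, crate R1]
7. Porter goes to the warehouse floor with crate K2.  [the loading dock: crate K4, crate K7, crate R3 | the warehouse floor: crate K2, crate K6, crate R1]
8. Porter goes back to the loading dock alone.  [the loading dock: crate K4, crate K7, crate R3 | the warehouse floor: crate K2, crate K6, crate R1]
9. Porter goes to the warehouse floor with crate R3.  [the loading dock: crate K4, crate K7 | the warehouse floor: crate K2, crate K6, crate R1, crate R3]
10. Porter goes back to the loading dock alone.  [the loading dock: crate K4, crate K7 | the warehouse floor: crate K2, crate K6, crate R1, crate R3]
11. Porter goes to the warehouse floor with crate K4.  [the loading dock: crate K7 | the warehouse floor: crate K2, crate K4, crate K6, crate R1, crate R3]
12. Porter goes back to the loading dock alone.  [the loading dock: crate K7 | the warehouse floor: crate K2, crate K4, crate K6, crate R1, crate R3]
13. Porter goes to the warehouse floor with crate K7.  [the loading dock: — | the warehouse floor: crate K2, crate K4, crate K6, crate K7, crate R1, crate R3]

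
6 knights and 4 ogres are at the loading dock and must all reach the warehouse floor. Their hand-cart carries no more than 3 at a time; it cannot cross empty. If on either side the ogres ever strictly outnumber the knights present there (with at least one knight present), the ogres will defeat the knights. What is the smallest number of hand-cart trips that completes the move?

9

Counting alone: each trip to the warehouse floor takes at most 3 across and each return brings at least 1 back, so after t trips out (and t−1 returns) at most 3t − (t−1) of the 10 are across; that first reaches 10 at t = 5, so at least 9 crossings are needed.
The plan below uses exactly 9 crossings, so it is optimal:
1. 2 ogres → the warehouse floor.  (the loading dock: 6K 2O; the warehouse floor: 0K 2O)
2. 1 ogre ← the loading dock.  (the loading dock: 6K 3O; the warehouse floor: 0K 1O)
3. 3 ogres → the warehouse floor.  (the loading dock: 6K 0O; the warehouse floor: 0K 4O)
4. 1 ogre ← the loading dock.  (the loading dock: 6K 1O; the warehouse floor: 0K 3O)
5. 3 knights → the warehouse floor.  (the loading dock: 3K 1O; the warehouse floor: 3K 3O)
6. 1 ogre ← the loading dock.  (the loading dock: 3K 2O; the warehouse floor: 3K 2O)
7. 1 knight and 2 ogres → the warehouse floor.  (the loading dock: 2K 0O; the warehouse floor: 4K 4O)
8. 1 ogre ← the loading dock.  (the loading dock: 2K 1O; the warehouse floor: 4K 3O)
9. 2 knights and 1 ogre → the warehouse floor.  (the loading dock: 0K 0O; the warehouse floor: 6K 4O)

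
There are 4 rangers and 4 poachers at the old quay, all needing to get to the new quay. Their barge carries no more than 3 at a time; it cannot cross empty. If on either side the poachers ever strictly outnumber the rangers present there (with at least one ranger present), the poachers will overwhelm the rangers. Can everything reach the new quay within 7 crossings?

Counting alone: each trip to the new quay takes at most 3 across and each return brings at least 1 back, so after t trips out (and t−1 returns) at most 3t − (t−1) of the 8 are across; that first reaches 8 at t = 4, so at least 7 crossings are needed.
The safety rule pushes this higher. Following every safe sequence of crossings, the most of the 8 that can be at the new quay as the barge arrives there on crossing 7 is 7 — never all 8.
So the move cannot be finished within 7 crossings. (The shortest complete plan takes 9:)
1. 2 poachers → the new quay.  (the old quay: 4R 2P; the new quay: 0R 2P)
2. 1 poacher ← the old quay.  (the old quay: 4R 3P; the new quay: 0R 1P)
3. 3 poachers → the new quay.  (the old quay: 4R 0P; the new quay: 0R 4P)
4. 1 poacher ← the old quay.  (the old quay: 4R 1P; the new quay: 0R 3P)
5. 3 rangers → the new quay.  (the old quay: 1R 1P; the new quay: 3R 3P)
6. 1 ranger and 1 poacher ← the old quay.  (the old quay: 2R 2P; the new quay: 2R 2P)
7. 2 rangers → the new quay.  (the old quay: 0R 2P; the new quay: 4R 2P)
8. 1 poacher ← the old quay.  (the old quay: 0R 3P; the new quay: 4R 1P)
9. 3 poachers → the new quay.  (the old quay: 0R 0P; the new quay: 4R 4P)

No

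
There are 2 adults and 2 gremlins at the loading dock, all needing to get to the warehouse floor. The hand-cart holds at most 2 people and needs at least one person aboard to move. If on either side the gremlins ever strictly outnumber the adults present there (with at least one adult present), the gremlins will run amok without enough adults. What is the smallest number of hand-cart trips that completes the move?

5

Counting alone: each trip to the warehouse floor takes at most 2 across and each return brings at least 1 back, so after t trips out (and t−1 returns) at most 2t − (t−1) of the 4 are across; that first reaches 4 at t = 3, so at least 5 crossings are needed.
The plan below uses exactly 5 crossings, so it is optimal:
1. 2 gremlins → the warehouse floor.  (the loading dock: 2A 0G; the warehouse floor: 0A 2G)
2. 1 gremlin ← the loading dock.  (the loading dock: 2A 1G; the warehouse floor: 0A 1G)
3. 2 adults → the warehouse floor.  (the loading dock: 0A 1G; the warehouse floor: 2A 1G)
4. 1 gremlin ← the loading dock.  (the loading dock: 0A 2G; the warehouse floor: 2A 0G)
5. 2 gremlins → the warehouse floor.  (the loading dock: 0A 0G; the warehouse floor: 2A 2G)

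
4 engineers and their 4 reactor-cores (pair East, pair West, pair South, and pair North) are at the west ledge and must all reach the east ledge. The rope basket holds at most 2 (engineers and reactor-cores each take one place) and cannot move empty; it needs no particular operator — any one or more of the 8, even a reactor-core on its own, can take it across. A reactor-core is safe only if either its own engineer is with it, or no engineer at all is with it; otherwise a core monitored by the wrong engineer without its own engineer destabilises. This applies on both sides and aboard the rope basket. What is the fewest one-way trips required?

Following every safe sequence of crossings from the start, the most of the 8 that can be at the east ledge as the rope basket arrives there on crossings 1, 3, 5 is 2, 3, 4 respectively; the best ever achieved is 4 of 8.
From crossing 7 on, no configuration arises that was not already reachable earlier: only 44 distinct safe configurations (who is on which side, and where the rope basket is) can ever be reached, none of them has everyone across, and every continuation just revisits them. So no valid plan exists.

impossible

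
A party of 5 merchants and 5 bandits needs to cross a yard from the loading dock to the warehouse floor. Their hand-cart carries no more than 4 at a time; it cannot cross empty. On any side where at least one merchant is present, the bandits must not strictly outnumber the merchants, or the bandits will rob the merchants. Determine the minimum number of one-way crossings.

Counting alone: each trip to the warehouse floor takes at most 4 across and each return brings at least 1 back, so after t trips out (and t−1 returns) at most 4t − (t−1) of the 10 are across; that first reaches 10 at t = 3, so at least 5 crossings are needed.
The safety rule pushes this higher. Following every safe sequence of crossings, the most of the 10 that can be at the warehouse floor as the hand-cart arrives there on crossing 5 is 9 — never all 10.
So no plan with fewer than 7 crossings exists, and this one achieves 7:
1. 2 bandits → the warehouse floor.  (the loading dock: 5M 3B; the warehouse floor: 0M 2B)
2. 1 bandit ← the loading dock.  (the loading dock: 5M 4B; the warehouse floor: 0M 1B)
3. 4 bandits → the warehouse floor.  (the loading dock: 5M 0B; the warehouse floor: 0M 5B)
4. 1 bandit ← the loading dock.  (the loading dock: 5M 1B; the warehouse floor: 0M 4B)
5. 4 merchants → the warehouse floor.  (the loading dock: 1M 1B; the warehouse floor: 4M 4B)
6. 1 merchant and 1 bandit ← the loading dock.  (the loading dock: 2M 2B; the warehouse floor: 3M 3B)
7. 2 merchants and 2 bandits → the warehouse floor.  (the loading dock: 0M 0B; the warehouse floor: 5M 5B)

7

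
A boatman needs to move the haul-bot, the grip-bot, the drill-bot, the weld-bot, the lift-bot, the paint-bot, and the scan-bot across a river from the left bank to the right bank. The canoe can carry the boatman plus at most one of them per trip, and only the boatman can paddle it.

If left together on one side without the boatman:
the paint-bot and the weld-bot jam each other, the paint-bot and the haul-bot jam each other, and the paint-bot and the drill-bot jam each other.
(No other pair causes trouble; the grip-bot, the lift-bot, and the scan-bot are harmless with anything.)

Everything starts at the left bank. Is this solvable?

No

Following every safe sequence of crossings from the start, the most of the 7 that can be at the right bank as the canoe arrives there on crossings 1, 3, 5, 7, 9 is 1, 2, 3, 4, 5 respectively; the best ever achieved is 5 of 7.
From crossing 11 on, no configuration arises that was not already reachable earlier: only 72 distinct safe configurations (who is on which side, and where the canoe is) can ever be reached, none of them has everyone across, and every continuation just revisits them. So no valid plan exists.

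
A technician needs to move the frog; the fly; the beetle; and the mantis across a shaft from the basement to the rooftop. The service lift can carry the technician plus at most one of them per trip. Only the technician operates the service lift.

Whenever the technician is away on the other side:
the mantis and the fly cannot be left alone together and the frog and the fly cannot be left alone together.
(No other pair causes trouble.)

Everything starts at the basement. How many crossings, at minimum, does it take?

Counting alone: the technician can take at most 1 across per trip to the rooftop, so moving all 4 needs at least 4 loaded trips out, with a return between consecutive ones — at least 7 crossings.
The safety rule pushes this higher. Following every safe sequence of crossings, the most of the 4 that can be at the rooftop as the service lift arrives there on crossing 7 is 3 — never all 4.
So no plan with fewer than 9 crossings exists, and this one achieves 9:
1. Technician goes to the rooftop with the fly.
2. Technician goes back to the basement alone.
3. Technician goes to the rooftop with the frog.
4. Technician goes back to the basement with the fly.
5. Technician goes to the rooftop with the mantis.
6. Technician goes back to the basement alone.
7. Technician goes to the rooftop with the beetle.
8. Technician goes back to the basement alone.
9. Technician goes to the rooftop with the fly.

9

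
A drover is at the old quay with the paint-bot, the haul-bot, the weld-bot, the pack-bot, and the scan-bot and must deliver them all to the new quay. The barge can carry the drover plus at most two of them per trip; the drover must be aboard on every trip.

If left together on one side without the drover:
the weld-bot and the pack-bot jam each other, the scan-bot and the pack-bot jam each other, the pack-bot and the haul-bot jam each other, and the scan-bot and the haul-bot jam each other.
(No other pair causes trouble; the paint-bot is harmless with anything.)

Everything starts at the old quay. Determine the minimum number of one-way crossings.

7

Counting alone: the drover can take at most 2 across per trip to the new quay, so moving all 5 needs at least 3 loaded trips out, with a return between consecutive ones — at least 5 crossings.
The safety rule pushes this higher. Following every safe sequence of crossings, the most of the 5 that can be at the new quay as the barge arrives there on crossing 5 is 4 — never all 5.
So no plan with fewer than 7 crossings exists, and this one achieves 7:
1. Drover goes to the new quay with the haul-bot and the pack-bot.  [the old quay: the paint-bot, the scan-bot, the weld-bot | the new quay: the haul-bot, the pack-bot]
2. Drover goes back to the old quay with the haul-bot.  [the old quay: the haul-bot, the paint-bot, the scan-bot, the weld-bot | the new quay: the pack-bot]
3. Drover goes to the new quay with the haul-bot and the paint-bot.  [the old quay: the scan-bot, the weld-bot | the new quay: the haul-bot, the pack-bot, the paint-bot]
4. Drover goes back to the old quay with the haul-bot.  [the old quay: the haul-bot, the scan-bot, the weld-bot | the new quay: the pack-bot, the paint-bot]
5. Drover goes to the new quay with the haul-bot and the weld-bot.  [the old quay: the scan-bot | the new quay: the haul-bot, the pack-bot, the paint-bot, the weld-bot]
6. Drover goes back to the old quay with the pack-bot.  [the old quay: the pack-bot, the scan-bot | the new quay: the haul-bot, the paint-bot, the weld-bot]
7. Drover goes to the new quay with the pack-bot and the scan-bot.  [the old quay: — | the new quay: the haul-bot, the pack-bot, the paint-bot, the scan-bot, the weld-bot]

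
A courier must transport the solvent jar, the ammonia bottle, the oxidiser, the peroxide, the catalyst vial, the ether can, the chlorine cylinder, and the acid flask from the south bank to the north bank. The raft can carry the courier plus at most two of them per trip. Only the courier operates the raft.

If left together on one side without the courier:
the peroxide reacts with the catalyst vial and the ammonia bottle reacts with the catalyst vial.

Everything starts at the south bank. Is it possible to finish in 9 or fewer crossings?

Yes — this plan uses 7 crossings (≤ 9):
1. Courier goes to the north bank with the catalyst vial and the solvent jar.
2. Courier goes back to the south bank alone.
3. Courier goes to the north bank with the ether can and the oxidiser.
4. Courier goes back to the south bank alone.
5. Courier goes to the north bank with the acid flask and the chlorine cylinder.
6. Courier goes back to the south bank alone.
7. Courier goes to the north bank with the ammonia bottle and the peroxide.

Yes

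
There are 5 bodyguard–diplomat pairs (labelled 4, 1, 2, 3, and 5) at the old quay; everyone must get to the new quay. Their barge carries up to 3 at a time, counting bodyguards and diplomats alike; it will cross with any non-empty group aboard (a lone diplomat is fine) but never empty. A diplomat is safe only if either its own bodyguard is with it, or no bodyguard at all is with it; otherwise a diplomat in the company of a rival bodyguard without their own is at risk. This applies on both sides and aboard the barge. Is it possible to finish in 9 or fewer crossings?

Counting alone: each trip to the new quay takes at most 3 across and each return brings at least 1 back, so after t trips out (and t−1 returns) at most 3t − (t−1) of the 10 are across; that first reaches 10 at t = 5, so at least 9 crossings are needed.
The safety rule pushes this higher. Following every safe sequence of crossings, the most of the 10 that can be at the new quay as the barge arrives there on crossing 9 is 9 — never all 10.
So the move cannot be finished within 9 crossings. (The shortest complete plan takes 11:)
1. bodyguard 4 and diplomat 4 cross → the new quay.
2. bodyguard 4 crosses ← the old quay.
3. diplomat 1, diplomat 2, and diplomat 3 cross → the new quay.
4. diplomat 4 crosses ← the old quay.
5. bodyguard 1, bodyguard 2, and bodyguard 3 cross → the new quay.
6. bodyguard 1 and diplomat 1 cross ← the old quay.
7. bodyguard 1, bodyguard 4, and bodyguard 5 cross → the new quay.
8. diplomat 2 crosses ← the old quay.
9. diplomat 1 and diplomat 4 cross → the new quay.
10. diplomat 4 crosses ← the old quay.
11. diplomat 2, diplomat 4, and diplomat 5 cross → the new quay.

No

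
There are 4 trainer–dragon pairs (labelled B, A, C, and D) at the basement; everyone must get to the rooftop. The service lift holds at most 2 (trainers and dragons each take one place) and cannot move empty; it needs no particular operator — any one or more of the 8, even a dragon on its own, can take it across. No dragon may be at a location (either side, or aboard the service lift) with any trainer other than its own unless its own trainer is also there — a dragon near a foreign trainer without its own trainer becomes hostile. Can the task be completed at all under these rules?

Following every safe sequence of crossings from the start, the most of the 8 that can be at the rooftop as the service lift arrives there on crossings 1, 3, 5 is 2, 3, 4 respectively; the best ever achieved is 4 of 8.
From crossing 7 on, no configuration arises that was not already reachable earlier: only 44 distinct safe configurations (who is on which side, and where the service lift is) can ever be reached, none of them has everyone across, and every continuation just revisits them. So no valid plan exists.

No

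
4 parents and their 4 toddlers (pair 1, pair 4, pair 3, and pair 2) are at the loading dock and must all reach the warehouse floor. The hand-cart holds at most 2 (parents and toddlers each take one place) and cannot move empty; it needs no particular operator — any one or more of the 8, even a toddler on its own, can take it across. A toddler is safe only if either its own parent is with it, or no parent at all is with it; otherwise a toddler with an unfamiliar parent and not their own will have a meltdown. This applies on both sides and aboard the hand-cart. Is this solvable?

Following every safe sequence of crossings from the start, the most of the 8 that can be at the warehouse floor as the hand-cart arrives there on crossings 1, 3, 5 is 2, 3, 4 respectively; the best ever achieved is 4 of 8.
From crossing 7 on, no configuration arises that was not already reachable earlier: only 44 distinct safe configurations (who is on which side, and where the hand-cart is) can ever be reached, none of them has everyone across, and every continuation just revisits them. So no valid plan exists.

No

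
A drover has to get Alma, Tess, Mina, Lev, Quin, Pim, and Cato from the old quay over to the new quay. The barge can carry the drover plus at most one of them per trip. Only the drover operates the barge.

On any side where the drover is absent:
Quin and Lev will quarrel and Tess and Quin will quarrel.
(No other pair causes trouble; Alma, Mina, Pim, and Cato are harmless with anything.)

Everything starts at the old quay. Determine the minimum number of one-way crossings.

Counting alone: the drover can take at most 1 across per trip to the new quay, so moving all 7 needs at least 7 loaded trips out, with a return between consecutive ones — at least 13 crossings.
The safety rule pushes this higher. Following every safe sequence of crossings, the most of the 7 that can be at the new quay as the barge arrives there on crossing 13 is 6 — never all 7.
So no plan with fewer than 15 crossings exists, and this one achieves 15:
1. Drover goes to the new quay with Quin.
2. Drover goes back to the old quay alone.
3. Drover goes to the new quay with Alma.
4. Drover goes back to the old quay alone.
5. Drover goes to the new quay with Tess.
6. Drover goes back to the old quay with Quin.
7. Drover goes to the new quay with Lev.
8. Drover goes back to the old quay alone.
9. Drover goes to the new quay with Mina.
10. Drover goes back to the old quay alone.
11. Drover goes to the new quay with Pim.
12. Drover goes back to the old quay alone.
13. Drover goes to the new quay with Cato.
14. Drover goes back to the old quay alone.
15. Drover goes to the new quay with Quin.

15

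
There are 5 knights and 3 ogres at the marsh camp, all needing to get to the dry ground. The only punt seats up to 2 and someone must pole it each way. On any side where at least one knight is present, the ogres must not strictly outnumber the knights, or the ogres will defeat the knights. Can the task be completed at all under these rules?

Yes

1. 2 ogres → the dry ground.  (the marsh camp: 5K 1O; the dry ground: 0K 2O)
2. 1 ogre ← the marsh camp.  (the marsh camp: 5K 2O; the dry ground: 0K 1O)
3. 2 ogres → the dry ground.  (the marsh camp: 5K 0O; the dry ground: 0K 3O)
4. 1 ogre ← the marsh camp.  (the marsh camp: 5K 1O; the dry ground: 0K 2O)
5. 2 knights → the dry ground.  (the marsh camp: 3K 1O; the dry ground: 2K 2O)
6. 1 ogre ← the marsh camp.  (the marsh camp: 3K 2O; the dry ground: 2K 1O)
7. 1 knight and 1 ogre → the dry ground.  (the marsh camp: 2K 1O; the dry ground: 3K 2O)
8. 1 ogre ← the marsh camp.  (the marsh camp: 2K 2O; the dry ground: 3K 1O)
9. 2 ogres → the dry ground.  (the marsh camp: 2K 0O; the dry ground: 3K 3O)
10. 1 ogre ← the marsh camp.  (the marsh camp: 2K 1O; the dry ground: 3K 2O)
11. 1 knight and 1 ogre → the dry ground.  (the marsh camp: 1K 0O; the dry ground: 4K 3O)
12. 1 ogre ← the marsh camp.  (the marsh camp: 1K 1O; the dry ground: 4K 2O)
13. 1 knight and 1 ogre → the dry ground.  (the marsh camp: 0K 0O; the dry ground: 5K 3O)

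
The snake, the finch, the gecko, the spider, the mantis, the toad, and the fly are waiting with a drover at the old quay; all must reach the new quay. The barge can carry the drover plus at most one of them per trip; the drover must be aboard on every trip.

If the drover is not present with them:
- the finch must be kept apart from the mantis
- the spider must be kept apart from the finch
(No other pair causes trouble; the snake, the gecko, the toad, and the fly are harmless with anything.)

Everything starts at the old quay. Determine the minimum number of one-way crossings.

Counting alone: the drover can take at most 1 across per trip to the new quay, so moving all 7 needs at least 7 loaded trips out, with a return between consecutive ones — at least 13 crossings.
The safety rule pushes this higher. Following every safe sequence of crossings, the most of the 7 that can be at the new quay as the barge arrives there on crossing 13 is 6 — never all 7.
So no plan with fewer than 15 crossings exists, and this one achieves 15:
1. Drover goes to the new quay with the finch.  [the old quay: the fly, the gecko, the mantis, the snake, the spider, the toad | the new quay: the finch]
2. Drover goes back to the old quay alone.  [the old quay: the fly, the gecko, the mantis, the snake, the spider, the toad | the new quay: the finch]
3. Drover goes to the new quay with the snake.  [the old quay: the fly, the gecko, the mantis, the spider, the toad | the new quay: the finch, the snake]
4. Drover goes back to the old quay alone.  [the old quay: the fly, the gecko, the mantis, the spider, the toad | the new quay: the finch, the snake]
5. Drover goes to the new quay with the gecko.  [the old quay: the fly, the mantis, the spider, the toad | the new quay: the finch, the gecko, the snake]
6. Drover goes back to the old quay alone.  [the old quay: the fly, the mantis, the spider, the toad | the new quay: the finch, the gecko, the snake]
7. Drover goes to the new quay with the spider.  [the old quay: the fly, the mantis, the toad | the new quay: the finch, the gecko, the snake, the spider]
8. Drover goes back to the old quay with the finch.  [the old quay: the finch, the fly, the mantis, the toad | the new quay: the gecko, the snake, the spider]
9. Drover goes to the new quay with the mantis.  [the old quay: the finch, the fly, the toad | the new quay: the gecko, the mantis, the snake, the spider]
10. Drover goes back to the old quay alone.  [the old quay: the finch, the fly, the toad | the new quay: the gecko, the mantis, the snake, the spider]
11. Drover goes to the new quay with the toad.  [the old quay: the finch, the fly | the new quay: the gecko, the mantis, the snake, the spider, the toad]
12. Drover goes back to the old quay alone.  [the old quay: the finch, the fly | the new quay: the gecko, the mantis, the snake, the spider, the toad]
13. Drover goes to the new quay with the fly.  [the old quay: the finch | the new quay: the fly, the gecko, the mantis, the snake, the spider, the toad]
14. Drover goes back to the old quay alone.  [the old quay: the finch | the new quay: the fly, the gecko, the mantis, the snake, the spider, the toad]
15. Drover goes to the new quay with the finch.  [the old quay: — | the new quay: the finch, the fly, the gecko, the mantis, the snake, the spider, the toad]

15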